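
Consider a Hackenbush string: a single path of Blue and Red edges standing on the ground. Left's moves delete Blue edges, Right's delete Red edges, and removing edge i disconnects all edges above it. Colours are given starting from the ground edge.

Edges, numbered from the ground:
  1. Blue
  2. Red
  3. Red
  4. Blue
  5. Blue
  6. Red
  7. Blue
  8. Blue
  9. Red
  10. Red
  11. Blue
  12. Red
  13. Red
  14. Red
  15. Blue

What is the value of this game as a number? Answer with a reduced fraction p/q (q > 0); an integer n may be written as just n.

Prefix values for Blue Red Red Blue Blue Red Blue Blue Red Red Blue Red Red Red Blue via {L|R} + simplicity:
v(B) = { 0 |  } => 1
v(BR) = { 0 | 1 } => 1/2
v(BRR) = { 0 | 1/2; 1 } => 1/4
v(BRRB) = { 0; 1/4 | 1/2; 1 } => 3/8
v(BRRBB) = { 0; 1/4; 3/8 | 1/2; 1 } => 7/16
v(BRRBBR) = { 0; 1/4; 3/8 | 7/16; 1/2; 1 } => 13/32
v(BRRBBRB) = { 0; 1/4; 3/8; 13/32 | 7/16; 1/2; 1 } => 27/64
v(BRRBBRBB) = { 0; 1/4; 3/8; 13/32; 27/64 | 7/16; 1/2; 1 } => 55/128
v(BRRBBRBBR) = { 0; 1/4; 3/8; 13/32; 27/64 | 55/128; 7/16; 1/2; 1 } => 109/256
v(BRRBBRBBRR) = { 0; 1/4; 3/8; 13/32; 27/64 | 109/256; 55/128; 7/16; 1/2; 1 } => 217/512
v(BRRBBRBBRRB) = { 0; 1/4; 3/8; 13/32; 27/64; 217/512 | 109/256; 55/128; 7/16; 1/2; 1 } => 435/1024
v(BRRBBRBBRRBR) = { 0; 1/4; 3/8; 13/32; 27/64; 217/512 | 435/1024; 109/256; 55/128; 7/16; 1/2; 1 } => 869/2048
v(BRRBBRBBRRBRR) = { 0; 1/4; 3/8; 13/32; 27/64; 217/512 | 869/2048; 435/1024; 109/256; 55/128; 7/16; 1/2; 1 } => 1737/4096
v(BRRBBRBBRRBRRR) = { 0; 1/4; 3/8; 13/32; 27/64; 217/512 | 1737/4096; 869/2048; 435/1024; 109/256; 55/128; 7/16; 1/2; 1 } => 3473/8192
v(BRRBBRBBRRBRRRB) = { 0; 1/4; 3/8; 13/32; 27/64; 217/512; 3473/8192 | 1737/4096; 869/2048; 435/1024; 109/256; 55/128; 7/16; 1/2; 1 } => 6947/16384

6947/16384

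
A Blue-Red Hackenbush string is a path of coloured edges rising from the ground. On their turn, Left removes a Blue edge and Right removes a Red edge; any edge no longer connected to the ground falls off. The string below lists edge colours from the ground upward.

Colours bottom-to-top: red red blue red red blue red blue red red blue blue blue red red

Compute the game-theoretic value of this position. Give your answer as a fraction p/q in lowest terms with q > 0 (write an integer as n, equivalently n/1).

-15047/8192

1 of 15 · r · max L −∞ · min R 0 so -1
2 of 15 · rr · max L −∞ · min R -1 so -2
3 of 15 · rrb · max L -2 · min R -1 so -3/2
4 of 15 · rrbr · max L -2 · min R -3/2 so -7/4
5 of 15 · rrbrr · max L -2 · min R -7/4 so -15/8
6 of 15 · rrbrrb · max L -15/8 · min R -7/4 so -29/16
7 of 15 · rrbrrbr · max L -15/8 · min R -29/16 so -59/32
8 of 15 · rrbrrbrb · max L -59/32 · min R -29/16 so -117/64
9 of 15 · rrbrrbrbr · max L -59/32 · min R -117/64 so -235/128
10 of 15 · rrbrrbrbrr · max L -59/32 · min R -235/128 so -471/256
11 of 15 · rrbrrbrbrrb · max L -471/256 · min R -235/128 so -941/512
12 of 15 · rrbrrbrbrrbb · max L -941/512 · min R -235/128 so -1881/1024
13 of 15 · rrbrrbrbrrbbb · max L -1881/1024 · min R -235/128 so -3761/2048
14 of 15 · rrbrrbrbrrbbbr · max L -1881/1024 · min R -3761/2048 so -7523/4096
15 of 15 · rrbrrbrbrrbbbrr · max L -1881/1024 · min R -7523/4096 so -15047/8192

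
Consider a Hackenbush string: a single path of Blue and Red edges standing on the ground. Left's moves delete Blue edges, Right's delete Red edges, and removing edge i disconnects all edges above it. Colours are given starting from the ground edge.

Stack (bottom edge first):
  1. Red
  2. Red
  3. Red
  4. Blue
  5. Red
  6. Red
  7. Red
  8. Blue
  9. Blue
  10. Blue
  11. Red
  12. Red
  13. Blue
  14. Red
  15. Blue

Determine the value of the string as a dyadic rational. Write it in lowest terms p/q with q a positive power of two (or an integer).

R: Left { · }, Right { 0 } ⇒ simplest -1
RR: Left { · }, Right { -1; 0 } ⇒ simplest -2
RRR: Left { · }, Right { -2; -1; 0 } ⇒ simplest -3
RRRB: Left { -3 }, Right { -2; -1; 0 } ⇒ simplest -5/2
RRRBR: Left { -3 }, Right { -5/2; -2; -1; 0 } ⇒ simplest -11/4
RRRBRR: Left { -3 }, Right { -11/4; -5/2; -2; -1; 0 } ⇒ simplest -23/8
RRRBRRR: Left { -3 }, Right { -23/8; -11/4; -5/2; -2; -1; 0 } ⇒ simplest -47/16
RRRBRRRB: Left { -3; -47/16 }, Right { -23/8; -11/4; -5/2; -2; -1; 0 } ⇒ simplest -93/32
RRRBRRRBB: Left { -3; -47/16; -93/32 }, Right { -23/8; -11/4; -5/2; -2; -1; 0 } ⇒ simplest -185/64
RRRBRRRBBB: Left { -3; -47/16; -93/32; -185/64 }, Right { -23/8; -11/4; -5/2; -2; -1; 0 } ⇒ simplest -369/128
RRRBRRRBBBR: Left { -3; -47/16; -93/32; -185/64 }, Right { -369/128; -23/8; -11/4; -5/2; -2; -1; 0 } ⇒ simplest -739/256
RRRBRRRBBBRR: Left { -3; -47/16; -93/32; -185/64 }, Right { -739/256; -369/128; -23/8; -11/4; -5/2; -2; -1; 0 } ⇒ simplest -1479/512
RRRBRRRBBBRRB: Left { -3; -47/16; -93/32; -185/64; -1479/512 }, Right { -739/256; -369/128; -23/8; -11/4; -5/2; -2; -1; 0 } ⇒ simplest -2957/1024
RRRBRRRBBBRRBR: Left { -3; -47/16; -93/32; -185/64; -1479/512 }, Right { -2957/1024; -739/256; -369/128; -23/8; -11/4; -5/2; -2; -1; 0 } ⇒ simplest -5915/2048
RRRBRRRBBBRRBRB: Left { -3; -47/16; -93/32; -185/64; -1479/512; -5915/2048 }, Right { -2957/1024; -739/256; -369/128; -23/8; -11/4; -5/2; -2; -1; 0 } ⇒ simplest -11829/4096

-11829/4096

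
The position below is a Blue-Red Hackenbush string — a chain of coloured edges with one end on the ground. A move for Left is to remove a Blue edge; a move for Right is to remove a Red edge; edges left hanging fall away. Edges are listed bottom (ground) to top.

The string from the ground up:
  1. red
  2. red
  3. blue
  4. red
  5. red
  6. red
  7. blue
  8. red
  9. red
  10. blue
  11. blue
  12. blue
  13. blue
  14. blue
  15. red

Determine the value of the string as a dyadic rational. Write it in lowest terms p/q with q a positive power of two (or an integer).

-15747/8192

Build value(s[:k]) for k = 1..15, string s = red red blue red red red blue red red blue blue blue blue blue red.
1 of 15 · r · max L −∞ · min R 0 ⇒ -1
2 of 15 · rr · max L −∞ · min R -1 ⇒ -2
3 of 15 · rrb · max L -2 · min R -1 ⇒ -3/2
4 of 15 · rrbr · max L -2 · min R -3/2 ⇒ -7/4
5 of 15 · rrbrr · max L -2 · min R -7/4 ⇒ -15/8
6 of 15 · rrbrrr · max L -2 · min R -15/8 ⇒ -31/16
7 of 15 · rrbrrrb · max L -31/16 · min R -15/8 ⇒ -61/32
8 of 15 · rrbrrrbr · max L -31/16 · min R -61/32 ⇒ -123/64
9 of 15 · rrbrrrbrr · max L -31/16 · min R -123/64 ⇒ -247/128
10 of 15 · rrbrrrbrrb · max L -247/128 · min R -123/64 ⇒ -493/256
11 of 15 · rrbrrrbrrbb · max L -493/256 · min R -123/64 ⇒ -985/512
12 of 15 · rrbrrrbrrbbb · max L -985/512 · min R -123/64 ⇒ -1969/1024
13 of 15 · rrbrrrbrrbbbb · max L -1969/1024 · min R -123/64 ⇒ -3937/2048
14 of 15 · rrbrrrbrrbbbbb · max L -3937/2048 · min R -123/64 ⇒ -7873/4096
15 of 15 · rrbrrrbrrbbbbbr · max L -3937/2048 · min R -7873/4096 ⇒ -15747/8192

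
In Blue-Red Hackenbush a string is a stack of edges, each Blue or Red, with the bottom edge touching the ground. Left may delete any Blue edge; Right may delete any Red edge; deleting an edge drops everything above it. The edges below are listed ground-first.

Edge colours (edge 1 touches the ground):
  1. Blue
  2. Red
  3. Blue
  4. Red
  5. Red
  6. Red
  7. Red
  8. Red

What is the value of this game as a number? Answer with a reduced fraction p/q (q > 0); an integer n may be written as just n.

65/128

Prefix values for Blue Red Blue Red Red Red Red Red via {L|R} + simplicity:
edge 1 of 8 (Blue): { 0 |  } = 1
edge 2 of 8 (Red): { 0 | 1 } = 1/2
edge 3 of 8 (Blue): { 0, 1/2 | 1 } = 3/4
edge 4 of 8 (Red): { 0, 1/2 | 3/4, 1 } = 5/8
edge 5 of 8 (Red): { 0, 1/2 | 5/8, 3/4, 1 } = 9/16
edge 6 of 8 (Red): { 0, 1/2 | 9/16, 5/8, 3/4, 1 } = 17/32
edge 7 of 8 (Red): { 0, 1/2 | 17/32, 9/16, 5/8, 3/4, 1 } = 33/64
edge 8 of 8 (Red): { 0, 1/2 | 33/64, 17/32, 9/16, 5/8, 3/4, 1 } = 65/128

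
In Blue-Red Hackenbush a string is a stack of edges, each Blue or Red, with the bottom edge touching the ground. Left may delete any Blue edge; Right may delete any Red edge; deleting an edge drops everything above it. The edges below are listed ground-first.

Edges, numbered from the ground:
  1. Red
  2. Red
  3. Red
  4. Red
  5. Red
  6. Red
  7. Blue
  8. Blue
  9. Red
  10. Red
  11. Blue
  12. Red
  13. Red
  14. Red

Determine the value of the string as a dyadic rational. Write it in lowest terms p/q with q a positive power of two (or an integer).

-1391/256

G(R) = { · | 0 } = -1
G(RR) = { · | -1; 0 } = -2
G(RRR) = { · | -2; -1; 0 } = -3
G(RRRR) = { · | -3; -2; -1; 0 } = -4
G(RRRRR) = { · | -4; -3; -2; -1; 0 } = -5
G(RRRRRR) = { · | -5; -4; -3; -2; -1; 0 } = -6
G(RRRRRRB) = { -6 | -5; -4; -3; -2; -1; 0 } = -11/2
G(RRRRRRBB) = { -6; -11/2 | -5; -4; -3; -2; -1; 0 } = -21/4
G(RRRRRRBBR) = { -6; -11/2 | -21/4; -5; -4; -3; -2; -1; 0 } = -43/8
G(RRRRRRBBRR) = { -6; -11/2 | -43/8; -21/4; -5; -4; -3; -2; -1; 0 } = -87/16
G(RRRRRRBBRRB) = { -6; -11/2; -87/16 | -43/8; -21/4; -5; -4; -3; -2; -1; 0 } = -173/32
G(RRRRRRBBRRBR) = { -6; -11/2; -87/16 | -173/32; -43/8; -21/4; -5; -4; -3; -2; -1; 0 } = -347/64
G(RRRRRRBBRRBRR) = { -6; -11/2; -87/16 | -347/64; -173/32; -43/8; -21/4; -5; -4; -3; -2; -1; 0 } = -695/128
G(RRRRRRBBRRBRRR) = { -6; -11/2; -87/16 | -695/128; -347/64; -173/32; -43/8; -21/4; -5; -4; -3; -2; -1; 0 } = -1391/256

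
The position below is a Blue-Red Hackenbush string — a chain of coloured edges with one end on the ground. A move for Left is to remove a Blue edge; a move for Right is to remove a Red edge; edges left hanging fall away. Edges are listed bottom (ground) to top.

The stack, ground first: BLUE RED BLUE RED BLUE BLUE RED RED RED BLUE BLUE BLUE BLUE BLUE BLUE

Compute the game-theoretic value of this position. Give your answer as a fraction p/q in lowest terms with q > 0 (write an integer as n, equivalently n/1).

11391/16384

1 of 15 · B · max L 0 · min R +∞ so 1
2 of 15 · BR · max L 0 · min R 1 so 1/2
3 of 15 · BRB · max L 1/2 · min R 1 so 3/4
4 of 15 · BRBR · max L 1/2 · min R 3/4 so 5/8
5 of 15 · BRBRB · max L 5/8 · min R 3/4 so 11/16
6 of 15 · BRBRBB · max L 11/16 · min R 3/4 so 23/32
7 of 15 · BRBRBBR · max L 11/16 · min R 23/32 so 45/64
8 of 15 · BRBRBBRR · max L 11/16 · min R 45/64 so 89/128
9 of 15 · BRBRBBRRR · max L 11/16 · min R 89/128 so 177/256
10 of 15 · BRBRBBRRRB · max L 177/256 · min R 89/128 so 355/512
11 of 15 · BRBRBBRRRBB · max L 355/512 · min R 89/128 so 711/1024
12 of 15 · BRBRBBRRRBBB · max L 711/1024 · min R 89/128 so 1423/2048
13 of 15 · BRBRBBRRRBBBB · max L 1423/2048 · min R 89/128 so 2847/4096
14 of 15 · BRBRBBRRRBBBBB · max L 2847/4096 · min R 89/128 so 5695/8192
15 of 15 · BRBRBBRRRBBBBBB · max L 5695/8192 · min R 89/128 so 11391/16384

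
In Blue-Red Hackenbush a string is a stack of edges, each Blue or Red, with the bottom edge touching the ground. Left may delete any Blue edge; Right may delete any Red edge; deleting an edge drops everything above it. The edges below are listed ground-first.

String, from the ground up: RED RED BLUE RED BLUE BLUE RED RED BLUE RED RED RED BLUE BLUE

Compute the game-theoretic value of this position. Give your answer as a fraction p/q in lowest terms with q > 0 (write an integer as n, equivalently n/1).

g(R) = { ∅ | 0 } — -1
g(RR) = { ∅ | -1,0 } — -2
g(RRB) = { -2 | -1,0 } — -3/2
g(RRBR) = { -2 | -3/2,-1,0 } — -7/4
g(RRBRB) = { -2,-7/4 | -3/2,-1,0 } — -13/8
g(RRBRBB) = { -2,-7/4,-13/8 | -3/2,-1,0 } — -25/16
g(RRBRBBR) = { -2,-7/4,-13/8 | -25/16,-3/2,-1,0 } — -51/32
g(RRBRBBRR) = { -2,-7/4,-13/8 | -51/32,-25/16,-3/2,-1,0 } — -103/64
g(RRBRBBRRB) = { -2,-7/4,-13/8,-103/64 | -51/32,-25/16,-3/2,-1,0 } — -205/128
g(RRBRBBRRBR) = { -2,-7/4,-13/8,-103/64 | -205/128,-51/32,-25/16,-3/2,-1,0 } — -411/256
g(RRBRBBRRBRR) = { -2,-7/4,-13/8,-103/64 | -411/256,-205/128,-51/32,-25/16,-3/2,-1,0 } — -823/512
g(RRBRBBRRBRRR) = { -2,-7/4,-13/8,-103/64 | -823/512,-411/256,-205/128,-51/32,-25/16,-3/2,-1,0 } — -1647/1024
g(RRBRBBRRBRRRB) = { -2,-7/4,-13/8,-103/64,-1647/1024 | -823/512,-411/256,-205/128,-51/32,-25/16,-3/2,-1,0 } — -3293/2048
g(RRBRBBRRBRRRBB) = { -2,-7/4,-13/8,-103/64,-1647/1024,-3293/2048 | -823/512,-411/256,-205/128,-51/32,-25/16,-3/2,-1,0 } — -6585/4096

-6585/4096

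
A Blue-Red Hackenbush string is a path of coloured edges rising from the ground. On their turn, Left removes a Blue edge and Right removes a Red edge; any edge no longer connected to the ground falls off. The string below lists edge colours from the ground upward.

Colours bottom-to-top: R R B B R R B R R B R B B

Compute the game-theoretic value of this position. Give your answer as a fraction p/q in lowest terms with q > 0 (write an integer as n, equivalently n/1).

-2921/2048

step 1: add R to get R; options L={ (no moves) } R={ 0 } → -1
step 2: add R to get RR; options L={ (no moves) } R={ -1 0 } → -2
step 3: add B to get RRB; options L={ -2 } R={ -1 0 } → -3/2
step 4: add B to get RRBB; options L={ -2 -3/2 } R={ -1 0 } → -5/4
step 5: add R to get RRBBR; options L={ -2 -3/2 } R={ -5/4 -1 0 } → -11/8
step 6: add R to get RRBBRR; options L={ -2 -3/2 } R={ -11/8 -5/4 -1 0 } → -23/16
step 7: add B to get RRBBRRB; options L={ -2 -3/2 -23/16 } R={ -11/8 -5/4 -1 0 } → -45/32
step 8: add R to get RRBBRRBR; options L={ -2 -3/2 -23/16 } R={ -45/32 -11/8 -5/4 -1 0 } → -91/64
step 9: add R to get RRBBRRBRR; options L={ -2 -3/2 -23/16 } R={ -91/64 -45/32 -11/8 -5/4 -1 0 } → -183/128
step 10: add B to get RRBBRRBRRB; options L={ -2 -3/2 -23/16 -183/128 } R={ -91/64 -45/32 -11/8 -5/4 -1 0 } → -365/256
step 11: add R to get RRBBRRBRRBR; options L={ -2 -3/2 -23/16 -183/128 } R={ -365/256 -91/64 -45/32 -11/8 -5/4 -1 0 } → -731/512
step 12: add B to get RRBBRRBRRBRB; options L={ -2 -3/2 -23/16 -183/128 -731/512 } R={ -365/256 -91/64 -45/32 -11/8 -5/4 -1 0 } → -1461/1024
step 13: add B to get RRBBRRBRRBRBB; options L={ -2 -3/2 -23/16 -183/128 -731/512 -1461/1024 } R={ -365/256 -91/64 -45/32 -11/8 -5/4 -1 0 } → -2921/2048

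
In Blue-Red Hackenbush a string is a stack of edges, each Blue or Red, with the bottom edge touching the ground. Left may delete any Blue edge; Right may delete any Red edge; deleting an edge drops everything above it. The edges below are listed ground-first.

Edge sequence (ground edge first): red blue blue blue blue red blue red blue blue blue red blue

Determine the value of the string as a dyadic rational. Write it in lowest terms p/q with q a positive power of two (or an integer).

Build value(s[:k]) for k = 1..13, string s = red blue blue blue blue red blue red blue blue blue red blue.
value(r) = { none | 0 } → -1
value(rb) = { -1 | 0 } → -1/2
value(rbb) = { -1,-1/2 | 0 } → -1/4
value(rbbb) = { -1,-1/2,-1/4 | 0 } → -1/8
value(rbbbb) = { -1,-1/2,-1/4,-1/8 | 0 } → -1/16
value(rbbbbr) = { -1,-1/2,-1/4,-1/8 | -1/16,0 } → -3/32
value(rbbbbrb) = { -1,-1/2,-1/4,-1/8,-3/32 | -1/16,0 } → -5/64
value(rbbbbrbr) = { -1,-1/2,-1/4,-1/8,-3/32 | -5/64,-1/16,0 } → -11/128
value(rbbbbrbrb) = { -1,-1/2,-1/4,-1/8,-3/32,-11/128 | -5/64,-1/16,0 } → -21/256
value(rbbbbrbrbb) = { -1,-1/2,-1/4,-1/8,-3/32,-11/128,-21/256 | -5/64,-1/16,0 } → -41/512
value(rbbbbrbrbbb) = { -1,-1/2,-1/4,-1/8,-3/32,-11/128,-21/256,-41/512 | -5/64,-1/16,0 } → -81/1024
value(rbbbbrbrbbbr) = { -1,-1/2,-1/4,-1/8,-3/32,-11/128,-21/256,-41/512 | -81/1024,-5/64,-1/16,0 } → -163/2048
value(rbbbbrbrbbbrb) = { -1,-1/2,-1/4,-1/8,-3/32,-11/128,-21/256,-41/512,-163/2048 | -81/1024,-5/64,-1/16,0 } → -325/4096

-325/4096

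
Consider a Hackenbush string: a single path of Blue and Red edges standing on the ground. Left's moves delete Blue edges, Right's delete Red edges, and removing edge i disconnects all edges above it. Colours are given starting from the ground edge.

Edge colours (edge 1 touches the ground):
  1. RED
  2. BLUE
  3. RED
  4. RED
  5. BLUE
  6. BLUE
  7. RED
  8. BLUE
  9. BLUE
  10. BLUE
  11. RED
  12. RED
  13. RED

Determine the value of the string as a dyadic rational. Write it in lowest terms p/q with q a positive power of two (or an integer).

-3215/4096

edge 1 of 13 (RED): { — | 0 } gives -1
edge 2 of 13 (BLUE): { -1 | 0 } gives -1/2
edge 3 of 13 (RED): { -1 | -1/2 0 } gives -3/4
edge 4 of 13 (RED): { -1 | -3/4 -1/2 0 } gives -7/8
edge 5 of 13 (BLUE): { -1 -7/8 | -3/4 -1/2 0 } gives -13/16
edge 6 of 13 (BLUE): { -1 -7/8 -13/16 | -3/4 -1/2 0 } gives -25/32
edge 7 of 13 (RED): { -1 -7/8 -13/16 | -25/32 -3/4 -1/2 0 } gives -51/64
edge 8 of 13 (BLUE): { -1 -7/8 -13/16 -51/64 | -25/32 -3/4 -1/2 0 } gives -101/128
edge 9 of 13 (BLUE): { -1 -7/8 -13/16 -51/64 -101/128 | -25/32 -3/4 -1/2 0 } gives -201/256
edge 10 of 13 (BLUE): { -1 -7/8 -13/16 -51/64 -101/128 -201/256 | -25/32 -3/4 -1/2 0 } gives -401/512
edge 11 of 13 (RED): { -1 -7/8 -13/16 -51/64 -101/128 -201/256 | -401/512 -25/32 -3/4 -1/2 0 } gives -803/1024
edge 12 of 13 (RED): { -1 -7/8 -13/16 -51/64 -101/128 -201/256 | -803/1024 -401/512 -25/32 -3/4 -1/2 0 } gives -1607/2048
edge 13 of 13 (RED): { -1 -7/8 -13/16 -51/64 -101/128 -201/256 | -1607/2048 -803/1024 -401/512 -25/32 -3/4 -1/2 0 } gives -3215/4096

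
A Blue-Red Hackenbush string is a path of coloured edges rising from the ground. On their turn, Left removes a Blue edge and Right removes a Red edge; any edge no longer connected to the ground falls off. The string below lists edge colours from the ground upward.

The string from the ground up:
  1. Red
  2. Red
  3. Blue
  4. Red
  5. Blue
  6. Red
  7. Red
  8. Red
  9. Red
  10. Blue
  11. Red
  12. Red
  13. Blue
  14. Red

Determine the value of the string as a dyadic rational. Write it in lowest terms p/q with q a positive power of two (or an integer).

Build val(s[:k]) for k = 1..14, string s = Red Red Blue Red Blue Red Red Red Red Blue Red Red Blue Red.
edge 1 of 14 (Red): {  | 0 } -> -1
edge 2 of 14 (Red): {  | -1, 0 } -> -2
edge 3 of 14 (Blue): { -2 | -1, 0 } -> -3/2
edge 4 of 14 (Red): { -2 | -3/2, -1, 0 } -> -7/4
edge 5 of 14 (Blue): { -2, -7/4 | -3/2, -1, 0 } -> -13/8
edge 6 of 14 (Red): { -2, -7/4 | -13/8, -3/2, -1, 0 } -> -27/16
edge 7 of 14 (Red): { -2, -7/4 | -27/16, -13/8, -3/2, -1, 0 } -> -55/32
edge 8 of 14 (Red): { -2, -7/4 | -55/32, -27/16, -13/8, -3/2, -1, 0 } -> -111/64
edge 9 of 14 (Red): { -2, -7/4 | -111/64, -55/32, -27/16, -13/8, -3/2, -1, 0 } -> -223/128
edge 10 of 14 (Blue): { -2, -7/4, -223/128 | -111/64, -55/32, -27/16, -13/8, -3/2, -1, 0 } -> -445/256
edge 11 of 14 (Red): { -2, -7/4, -223/128 | -445/256, -111/64, -55/32, -27/16, -13/8, -3/2, -1, 0 } -> -891/512
edge 12 of 14 (Red): { -2, -7/4, -223/128 | -891/512, -445/256, -111/64, -55/32, -27/16, -13/8, -3/2, -1, 0 } -> -1783/1024
edge 13 of 14 (Blue): { -2, -7/4, -223/128, -1783/1024 | -891/512, -445/256, -111/64, -55/32, -27/16, -13/8, -3/2, -1, 0 } -> -3565/2048
edge 14 of 14 (Red): { -2, -7/4, -223/128, -1783/1024 | -3565/2048, -891/512, -445/256, -111/64, -55/32, -27/16, -13/8, -3/2, -1, 0 } -> -7131/4096

-7131/4096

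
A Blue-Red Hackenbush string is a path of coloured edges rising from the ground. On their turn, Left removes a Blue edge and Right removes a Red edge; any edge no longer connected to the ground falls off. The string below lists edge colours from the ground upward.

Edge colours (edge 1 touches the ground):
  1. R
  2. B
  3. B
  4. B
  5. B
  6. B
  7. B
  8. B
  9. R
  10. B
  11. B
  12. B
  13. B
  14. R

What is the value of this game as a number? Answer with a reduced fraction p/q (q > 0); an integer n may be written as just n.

-67/8192

step 1: add R to get R; options L={ ∅ } R={ 0 } gives -1
step 2: add B to get RB; options L={ -1 } R={ 0 } gives -1/2
step 3: add B to get RBB; options L={ -1,-1/2 } R={ 0 } gives -1/4
step 4: add B to get RBBB; options L={ -1,-1/2,-1/4 } R={ 0 } gives -1/8
step 5: add B to get RBBBB; options L={ -1,-1/2,-1/4,-1/8 } R={ 0 } gives -1/16
step 6: add B to get RBBBBB; options L={ -1,-1/2,-1/4,-1/8,-1/16 } R={ 0 } gives -1/32
step 7: add B to get RBBBBBB; options L={ -1,-1/2,-1/4,-1/8,-1/16,-1/32 } R={ 0 } gives -1/64
step 8: add B to get RBBBBBBB; options L={ -1,-1/2,-1/4,-1/8,-1/16,-1/32,-1/64 } R={ 0 } gives -1/128
step 9: add R to get RBBBBBBBR; options L={ -1,-1/2,-1/4,-1/8,-1/16,-1/32,-1/64 } R={ -1/128,0 } gives -3/256
step 10: add B to get RBBBBBBBRB; options L={ -1,-1/2,-1/4,-1/8,-1/16,-1/32,-1/64,-3/256 } R={ -1/128,0 } gives -5/512
step 11: add B to get RBBBBBBBRBB; options L={ -1,-1/2,-1/4,-1/8,-1/16,-1/32,-1/64,-3/256,-5/512 } R={ -1/128,0 } gives -9/1024
step 12: add B to get RBBBBBBBRBBB; options L={ -1,-1/2,-1/4,-1/8,-1/16,-1/32,-1/64,-3/256,-5/512,-9/1024 } R={ -1/128,0 } gives -17/2048
step 13: add B to get RBBBBBBBRBBBB; options L={ -1,-1/2,-1/4,-1/8,-1/16,-1/32,-1/64,-3/256,-5/512,-9/1024,-17/2048 } R={ -1/128,0 } gives -33/4096
step 14: add R to get RBBBBBBBRBBBBR; options L={ -1,-1/2,-1/4,-1/8,-1/16,-1/32,-1/64,-3/256,-5/512,-9/1024,-17/2048 } R={ -33/4096,-1/128,0 } gives -67/8192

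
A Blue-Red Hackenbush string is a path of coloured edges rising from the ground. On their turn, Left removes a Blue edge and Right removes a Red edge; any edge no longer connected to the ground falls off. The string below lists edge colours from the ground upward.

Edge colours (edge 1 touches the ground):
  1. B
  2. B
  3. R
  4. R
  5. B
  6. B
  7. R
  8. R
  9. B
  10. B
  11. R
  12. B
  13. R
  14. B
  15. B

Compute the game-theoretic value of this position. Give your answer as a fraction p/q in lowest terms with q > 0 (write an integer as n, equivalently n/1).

11479/8192

B: Left { 0 }, Right { ∅ } — simplest 1
BB: Left { 0 1 }, Right { ∅ } — simplest 2
BBR: Left { 0 1 }, Right { 2 } — simplest 3/2
BBRR: Left { 0 1 }, Right { 3/2 2 } — simplest 5/4
BBRRB: Left { 0 1 5/4 }, Right { 3/2 2 } — simplest 11/8
BBRRBB: Left { 0 1 5/4 11/8 }, Right { 3/2 2 } — simplest 23/16
BBRRBBR: Left { 0 1 5/4 11/8 }, Right { 23/16 3/2 2 } — simplest 45/32
BBRRBBRR: Left { 0 1 5/4 11/8 }, Right { 45/32 23/16 3/2 2 } — simplest 89/64
BBRRBBRRB: Left { 0 1 5/4 11/8 89/64 }, Right { 45/32 23/16 3/2 2 } — simplest 179/128
BBRRBBRRBB: Left { 0 1 5/4 11/8 89/64 179/128 }, Right { 45/32 23/16 3/2 2 } — simplest 359/256
BBRRBBRRBBR: Left { 0 1 5/4 11/8 89/64 179/128 }, Right { 359/256 45/32 23/16 3/2 2 } — simplest 717/512
BBRRBBRRBBRB: Left { 0 1 5/4 11/8 89/64 179/128 717/512 }, Right { 359/256 45/32 23/16 3/2 2 } — simplest 1435/1024
BBRRBBRRBBRBR: Left { 0 1 5/4 11/8 89/64 179/128 717/512 }, Right { 1435/1024 359/256 45/32 23/16 3/2 2 } — simplest 2869/2048
BBRRBBRRBBRBRB: Left { 0 1 5/4 11/8 89/64 179/128 717/512 2869/2048 }, Right { 1435/1024 359/256 45/32 23/16 3/2 2 } — simplest 5739/4096
BBRRBBRRBBRBRBB: Left { 0 1 5/4 11/8 89/64 179/128 717/512 2869/2048 5739/4096 }, Right { 1435/1024 359/256 45/32 23/16 3/2 2 } — simplest 11479/8192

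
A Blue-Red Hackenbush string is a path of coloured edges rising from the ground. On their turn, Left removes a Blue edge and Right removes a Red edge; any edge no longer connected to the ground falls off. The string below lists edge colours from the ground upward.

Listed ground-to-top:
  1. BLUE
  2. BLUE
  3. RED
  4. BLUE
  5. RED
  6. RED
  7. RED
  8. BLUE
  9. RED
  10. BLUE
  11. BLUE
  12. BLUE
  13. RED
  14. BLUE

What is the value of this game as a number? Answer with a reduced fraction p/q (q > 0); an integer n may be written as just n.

6331/4096

G_1 [B]  L=[0]  R=[∅]  -> 1
G_2 [BB]  L=[0 1]  R=[∅]  -> 2
G_3 [BBR]  L=[0 1]  R=[2]  -> 3/2
G_4 [BBRB]  L=[0 1 3/2]  R=[2]  -> 7/4
G_5 [BBRBR]  L=[0 1 3/2]  R=[7/4 2]  -> 13/8
G_6 [BBRBRR]  L=[0 1 3/2]  R=[13/8 7/4 2]  -> 25/16
G_7 [BBRBRRR]  L=[0 1 3/2]  R=[25/16 13/8 7/4 2]  -> 49/32
G_8 [BBRBRRRB]  L=[0 1 3/2 49/32]  R=[25/16 13/8 7/4 2]  -> 99/64
G_9 [BBRBRRRBR]  L=[0 1 3/2 49/32]  R=[99/64 25/16 13/8 7/4 2]  -> 197/128
G_10 [BBRBRRRBRB]  L=[0 1 3/2 49/32 197/128]  R=[99/64 25/16 13/8 7/4 2]  -> 395/256
G_11 [BBRBRRRBRBB]  L=[0 1 3/2 49/32 197/128 395/256]  R=[99/64 25/16 13/8 7/4 2]  -> 791/512
G_12 [BBRBRRRBRBBB]  L=[0 1 3/2 49/32 197/128 395/256 791/512]  R=[99/64 25/16 13/8 7/4 2]  -> 1583/1024
G_13 [BBRBRRRBRBBBR]  L=[0 1 3/2 49/32 197/128 395/256 791/512]  R=[1583/1024 99/64 25/16 13/8 7/4 2]  -> 3165/2048
G_14 [BBRBRRRBRBBBRB]  L=[0 1 3/2 49/32 197/128 395/256 791/512 3165/2048]  R=[1583/1024 99/64 25/16 13/8 7/4 2]  -> 6331/4096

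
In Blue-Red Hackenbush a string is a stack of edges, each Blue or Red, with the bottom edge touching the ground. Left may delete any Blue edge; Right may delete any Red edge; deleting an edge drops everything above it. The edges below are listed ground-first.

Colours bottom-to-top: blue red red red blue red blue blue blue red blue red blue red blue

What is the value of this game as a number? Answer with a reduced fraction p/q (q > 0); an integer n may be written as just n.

2987/16384

edge 1 of 15 (blue): { 0 | — } ⇒ 1
edge 2 of 15 (red): { 0 | 1 } ⇒ 1/2
edge 3 of 15 (red): { 0 | 1/2,1 } ⇒ 1/4
edge 4 of 15 (red): { 0 | 1/4,1/2,1 } ⇒ 1/8
edge 5 of 15 (blue): { 0,1/8 | 1/4,1/2,1 } ⇒ 3/16
edge 6 of 15 (red): { 0,1/8 | 3/16,1/4,1/2,1 } ⇒ 5/32
edge 7 of 15 (blue): { 0,1/8,5/32 | 3/16,1/4,1/2,1 } ⇒ 11/64
edge 8 of 15 (blue): { 0,1/8,5/32,11/64 | 3/16,1/4,1/2,1 } ⇒ 23/128
edge 9 of 15 (blue): { 0,1/8,5/32,11/64,23/128 | 3/16,1/4,1/2,1 } ⇒ 47/256
edge 10 of 15 (red): { 0,1/8,5/32,11/64,23/128 | 47/256,3/16,1/4,1/2,1 } ⇒ 93/512
edge 11 of 15 (blue): { 0,1/8,5/32,11/64,23/128,93/512 | 47/256,3/16,1/4,1/2,1 } ⇒ 187/1024
edge 12 of 15 (red): { 0,1/8,5/32,11/64,23/128,93/512 | 187/1024,47/256,3/16,1/4,1/2,1 } ⇒ 373/2048
edge 13 of 15 (blue): { 0,1/8,5/32,11/64,23/128,93/512,373/2048 | 187/1024,47/256,3/16,1/4,1/2,1 } ⇒ 747/4096
edge 14 of 15 (red): { 0,1/8,5/32,11/64,23/128,93/512,373/2048 | 747/4096,187/1024,47/256,3/16,1/4,1/2,1 } ⇒ 1493/8192
edge 15 of 15 (blue): { 0,1/8,5/32,11/64,23/128,93/512,373/2048,1493/8192 | 747/4096,187/1024,47/256,3/16,1/4,1/2,1 } ⇒ 2987/16384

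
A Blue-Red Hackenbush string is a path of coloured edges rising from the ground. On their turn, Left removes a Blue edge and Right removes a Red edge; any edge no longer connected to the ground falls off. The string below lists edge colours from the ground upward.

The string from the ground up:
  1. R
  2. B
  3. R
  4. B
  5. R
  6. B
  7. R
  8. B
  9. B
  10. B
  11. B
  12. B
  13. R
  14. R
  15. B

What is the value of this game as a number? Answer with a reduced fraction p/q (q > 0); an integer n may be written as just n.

edge 1 of 15 (R): { (no moves) | 0 } — -1
edge 2 of 15 (B): { -1 | 0 } — -1/2
edge 3 of 15 (R): { -1 | -1/2, 0 } — -3/4
edge 4 of 15 (B): { -1, -3/4 | -1/2, 0 } — -5/8
edge 5 of 15 (R): { -1, -3/4 | -5/8, -1/2, 0 } — -11/16
edge 6 of 15 (B): { -1, -3/4, -11/16 | -5/8, -1/2, 0 } — -21/32
edge 7 of 15 (R): { -1, -3/4, -11/16 | -21/32, -5/8, -1/2, 0 } — -43/64
edge 8 of 15 (B): { -1, -3/4, -11/16, -43/64 | -21/32, -5/8, -1/2, 0 } — -85/128
edge 9 of 15 (B): { -1, -3/4, -11/16, -43/64, -85/128 | -21/32, -5/8, -1/2, 0 } — -169/256
edge 10 of 15 (B): { -1, -3/4, -11/16, -43/64, -85/128, -169/256 | -21/32, -5/8, -1/2, 0 } — -337/512
edge 11 of 15 (B): { -1, -3/4, -11/16, -43/64, -85/128, -169/256, -337/512 | -21/32, -5/8, -1/2, 0 } — -673/1024
edge 12 of 15 (B): { -1, -3/4, -11/16, -43/64, -85/128, -169/256, -337/512, -673/1024 | -21/32, -5/8, -1/2, 0 } — -1345/2048
edge 13 of 15 (R): { -1, -3/4, -11/16, -43/64, -85/128, -169/256, -337/512, -673/1024 | -1345/2048, -21/32, -5/8, -1/2, 0 } — -2691/4096
edge 14 of 15 (R): { -1, -3/4, -11/16, -43/64, -85/128, -169/256, -337/512, -673/1024 | -2691/4096, -1345/2048, -21/32, -5/8, -1/2, 0 } — -5383/8192
edge 15 of 15 (B): { -1, -3/4, -11/16, -43/64, -85/128, -169/256, -337/512, -673/1024, -5383/8192 | -2691/4096, -1345/2048, -21/32, -5/8, -1/2, 0 } — -10765/16384

-10765/16384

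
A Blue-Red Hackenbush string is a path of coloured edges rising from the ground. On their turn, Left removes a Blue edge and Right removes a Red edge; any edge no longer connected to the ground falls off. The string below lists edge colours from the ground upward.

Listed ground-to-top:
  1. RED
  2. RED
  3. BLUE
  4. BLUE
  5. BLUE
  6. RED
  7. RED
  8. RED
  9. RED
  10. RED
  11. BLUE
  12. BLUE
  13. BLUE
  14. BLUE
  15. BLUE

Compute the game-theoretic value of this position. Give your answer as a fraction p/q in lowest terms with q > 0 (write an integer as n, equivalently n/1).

-10177/8192

Recurse on prefixes of the 15-edge string RED RED BLUE BLUE BLUE RED RED RED RED RED BLUE BLUE BLUE BLUE BLUE:
edge 1 of 15 (RED): { none | 0 } = -1
edge 2 of 15 (RED): { none | -1,0 } = -2
edge 3 of 15 (BLUE): { -2 | -1,0 } = -3/2
edge 4 of 15 (BLUE): { -2,-3/2 | -1,0 } = -5/4
edge 5 of 15 (BLUE): { -2,-3/2,-5/4 | -1,0 } = -9/8
edge 6 of 15 (RED): { -2,-3/2,-5/4 | -9/8,-1,0 } = -19/16
edge 7 of 15 (RED): { -2,-3/2,-5/4 | -19/16,-9/8,-1,0 } = -39/32
edge 8 of 15 (RED): { -2,-3/2,-5/4 | -39/32,-19/16,-9/8,-1,0 } = -79/64
edge 9 of 15 (RED): { -2,-3/2,-5/4 | -79/64,-39/32,-19/16,-9/8,-1,0 } = -159/128
edge 10 of 15 (RED): { -2,-3/2,-5/4 | -159/128,-79/64,-39/32,-19/16,-9/8,-1,0 } = -319/256
edge 11 of 15 (BLUE): { -2,-3/2,-5/4,-319/256 | -159/128,-79/64,-39/32,-19/16,-9/8,-1,0 } = -637/512
edge 12 of 15 (BLUE): { -2,-3/2,-5/4,-319/256,-637/512 | -159/128,-79/64,-39/32,-19/16,-9/8,-1,0 } = -1273/1024
edge 13 of 15 (BLUE): { -2,-3/2,-5/4,-319/256,-637/512,-1273/1024 | -159/128,-79/64,-39/32,-19/16,-9/8,-1,0 } = -2545/2048
edge 14 of 15 (BLUE): { -2,-3/2,-5/4,-319/256,-637/512,-1273/1024,-2545/2048 | -159/128,-79/64,-39/32,-19/16,-9/8,-1,0 } = -5089/4096
edge 15 of 15 (BLUE): { -2,-3/2,-5/4,-319/256,-637/512,-1273/1024,-2545/2048,-5089/4096 | -159/128,-79/64,-39/32,-19/16,-9/8,-1,0 } = -10177/8192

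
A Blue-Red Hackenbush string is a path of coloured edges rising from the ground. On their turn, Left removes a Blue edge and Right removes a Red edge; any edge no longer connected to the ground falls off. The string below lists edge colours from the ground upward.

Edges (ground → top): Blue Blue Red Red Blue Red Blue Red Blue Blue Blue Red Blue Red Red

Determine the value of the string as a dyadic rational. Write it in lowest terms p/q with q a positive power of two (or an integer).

B: Left { 0 }, Right { none } gives simplest 1
BB: Left { 0, 1 }, Right { none } gives simplest 2
BBR: Left { 0, 1 }, Right { 2 } gives simplest 3/2
BBRR: Left { 0, 1 }, Right { 3/2, 2 } gives simplest 5/4
BBRRB: Left { 0, 1, 5/4 }, Right { 3/2, 2 } gives simplest 11/8
BBRRBR: Left { 0, 1, 5/4 }, Right { 11/8, 3/2, 2 } gives simplest 21/16
BBRRBRB: Left { 0, 1, 5/4, 21/16 }, Right { 11/8, 3/2, 2 } gives simplest 43/32
BBRRBRBR: Left { 0, 1, 5/4, 21/16 }, Right { 43/32, 11/8, 3/2, 2 } gives simplest 85/64
BBRRBRBRB: Left { 0, 1, 5/4, 21/16, 85/64 }, Right { 43/32, 11/8, 3/2, 2 } gives simplest 171/128
BBRRBRBRBB: Left { 0, 1, 5/4, 21/16, 85/64, 171/128 }, Right { 43/32, 11/8, 3/2, 2 } gives simplest 343/256
BBRRBRBRBBB: Left { 0, 1, 5/4, 21/16, 85/64, 171/128, 343/256 }, Right { 43/32, 11/8, 3/2, 2 } gives simplest 687/512
BBRRBRBRBBBR: Left { 0, 1, 5/4, 21/16, 85/64, 171/128, 343/256 }, Right { 687/512, 43/32, 11/8, 3/2, 2 } gives simplest 1373/1024
BBRRBRBRBBBRB: Left { 0, 1, 5/4, 21/16, 85/64, 171/128, 343/256, 1373/1024 }, Right { 687/512, 43/32, 11/8, 3/2, 2 } gives simplest 2747/2048
BBRRBRBRBBBRBR: Left { 0, 1, 5/4, 21/16, 85/64, 171/128, 343/256, 1373/1024 }, Right { 2747/2048, 687/512, 43/32, 11/8, 3/2, 2 } gives simplest 5493/4096
BBRRBRBRBBBRBRR: Left { 0, 1, 5/4, 21/16, 85/64, 171/128, 343/256, 1373/1024 }, Right { 5493/4096, 2747/2048, 687/512, 43/32, 11/8, 3/2, 2 } gives simplest 10985/8192

10985/8192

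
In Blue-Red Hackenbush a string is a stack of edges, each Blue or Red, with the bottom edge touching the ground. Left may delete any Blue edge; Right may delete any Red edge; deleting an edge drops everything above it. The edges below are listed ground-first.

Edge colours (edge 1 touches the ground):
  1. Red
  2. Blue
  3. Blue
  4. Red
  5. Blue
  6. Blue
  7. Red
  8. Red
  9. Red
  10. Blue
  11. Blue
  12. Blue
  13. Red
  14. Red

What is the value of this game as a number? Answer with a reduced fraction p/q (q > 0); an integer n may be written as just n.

value_1 [R]  L=[—]  R=[0]  ⇒ -1
value_2 [RB]  L=[-1]  R=[0]  ⇒ -1/2
value_3 [RBB]  L=[-1, -1/2]  R=[0]  ⇒ -1/4
value_4 [RBBR]  L=[-1, -1/2]  R=[-1/4, 0]  ⇒ -3/8
value_5 [RBBRB]  L=[-1, -1/2, -3/8]  R=[-1/4, 0]  ⇒ -5/16
value_6 [RBBRBB]  L=[-1, -1/2, -3/8, -5/16]  R=[-1/4, 0]  ⇒ -9/32
value_7 [RBBRBBR]  L=[-1, -1/2, -3/8, -5/16]  R=[-9/32, -1/4, 0]  ⇒ -19/64
value_8 [RBBRBBRR]  L=[-1, -1/2, -3/8, -5/16]  R=[-19/64, -9/32, -1/4, 0]  ⇒ -39/128
value_9 [RBBRBBRRR]  L=[-1, -1/2, -3/8, -5/16]  R=[-39/128, -19/64, -9/32, -1/4, 0]  ⇒ -79/256
value_10 [RBBRBBRRRB]  L=[-1, -1/2, -3/8, -5/16, -79/256]  R=[-39/128, -19/64, -9/32, -1/4, 0]  ⇒ -157/512
value_11 [RBBRBBRRRBB]  L=[-1, -1/2, -3/8, -5/16, -79/256, -157/512]  R=[-39/128, -19/64, -9/32, -1/4, 0]  ⇒ -313/1024
value_12 [RBBRBBRRRBBB]  L=[-1, -1/2, -3/8, -5/16, -79/256, -157/512, -313/1024]  R=[-39/128, -19/64, -9/32, -1/4, 0]  ⇒ -625/2048
value_13 [RBBRBBRRRBBBR]  L=[-1, -1/2, -3/8, -5/16, -79/256, -157/512, -313/1024]  R=[-625/2048, -39/128, -19/64, -9/32, -1/4, 0]  ⇒ -1251/4096
value_14 [RBBRBBRRRBBBRR]  L=[-1, -1/2, -3/8, -5/16, -79/256, -157/512, -313/1024]  R=[-1251/4096, -625/2048, -39/128, -19/64, -9/32, -1/4, 0]  ⇒ -2503/8192

-2503/8192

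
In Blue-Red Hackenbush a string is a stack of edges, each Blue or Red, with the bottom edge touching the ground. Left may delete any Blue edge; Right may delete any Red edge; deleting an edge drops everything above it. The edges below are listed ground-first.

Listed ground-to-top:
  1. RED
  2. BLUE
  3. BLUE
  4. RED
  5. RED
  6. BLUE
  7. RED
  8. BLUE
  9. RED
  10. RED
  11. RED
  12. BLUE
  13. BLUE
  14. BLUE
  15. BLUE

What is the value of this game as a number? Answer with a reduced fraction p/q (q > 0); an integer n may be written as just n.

-6881/16384

step 1: add RED to get R; options L={ — } R={ 0 } gives -1
step 2: add BLUE to get RB; options L={ -1 } R={ 0 } gives -1/2
step 3: add BLUE to get RBB; options L={ -1 -1/2 } R={ 0 } gives -1/4
step 4: add RED to get RBBR; options L={ -1 -1/2 } R={ -1/4 0 } gives -3/8
step 5: add RED to get RBBRR; options L={ -1 -1/2 } R={ -3/8 -1/4 0 } gives -7/16
step 6: add BLUE to get RBBRRB; options L={ -1 -1/2 -7/16 } R={ -3/8 -1/4 0 } gives -13/32
step 7: add RED to get RBBRRBR; options L={ -1 -1/2 -7/16 } R={ -13/32 -3/8 -1/4 0 } gives -27/64
step 8: add BLUE to get RBBRRBRB; options L={ -1 -1/2 -7/16 -27/64 } R={ -13/32 -3/8 -1/4 0 } gives -53/128
step 9: add RED to get RBBRRBRBR; options L={ -1 -1/2 -7/16 -27/64 } R={ -53/128 -13/32 -3/8 -1/4 0 } gives -107/256
step 10: add RED to get RBBRRBRBRR; options L={ -1 -1/2 -7/16 -27/64 } R={ -107/256 -53/128 -13/32 -3/8 -1/4 0 } gives -215/512
step 11: add RED to get RBBRRBRBRRR; options L={ -1 -1/2 -7/16 -27/64 } R={ -215/512 -107/256 -53/128 -13/32 -3/8 -1/4 0 } gives -431/1024
step 12: add BLUE to get RBBRRBRBRRRB; options L={ -1 -1/2 -7/16 -27/64 -431/1024 } R={ -215/512 -107/256 -53/128 -13/32 -3/8 -1/4 0 } gives -861/2048
step 13: add BLUE to get RBBRRBRBRRRBB; options L={ -1 -1/2 -7/16 -27/64 -431/1024 -861/2048 } R={ -215/512 -107/256 -53/128 -13/32 -3/8 -1/4 0 } gives -1721/4096
step 14: add BLUE to get RBBRRBRBRRRBBB; options L={ -1 -1/2 -7/16 -27/64 -431/1024 -861/2048 -1721/4096 } R={ -215/512 -107/256 -53/128 -13/32 -3/8 -1/4 0 } gives -3441/8192
step 15: add BLUE to get RBBRRBRBRRRBBBB; options L={ -1 -1/2 -7/16 -27/64 -431/1024 -861/2048 -1721/4096 -3441/8192 } R={ -215/512 -107/256 -53/128 -13/32 -3/8 -1/4 0 } gives -6881/16384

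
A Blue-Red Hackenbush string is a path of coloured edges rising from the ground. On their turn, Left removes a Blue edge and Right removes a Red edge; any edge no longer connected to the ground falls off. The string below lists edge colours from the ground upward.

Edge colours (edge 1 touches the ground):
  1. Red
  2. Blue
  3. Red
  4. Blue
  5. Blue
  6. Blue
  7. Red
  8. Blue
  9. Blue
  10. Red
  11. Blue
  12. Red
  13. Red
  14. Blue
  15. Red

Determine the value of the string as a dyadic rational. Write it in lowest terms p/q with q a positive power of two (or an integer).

-8795/16384

1 of 15 · R · max L −∞ · min R 0 gives -1
2 of 15 · RB · max L -1 · min R 0 gives -1/2
3 of 15 · RBR · max L -1 · min R -1/2 gives -3/4
4 of 15 · RBRB · max L -3/4 · min R -1/2 gives -5/8
5 of 15 · RBRBB · max L -5/8 · min R -1/2 gives -9/16
6 of 15 · RBRBBB · max L -9/16 · min R -1/2 gives -17/32
7 of 15 · RBRBBBR · max L -9/16 · min R -17/32 gives -35/64
8 of 15 · RBRBBBRB · max L -35/64 · min R -17/32 gives -69/128
9 of 15 · RBRBBBRBB · max L -69/128 · min R -17/32 gives -137/256
10 of 15 · RBRBBBRBBR · max L -69/128 · min R -137/256 gives -275/512
11 of 15 · RBRBBBRBBRB · max L -275/512 · min R -137/256 gives -549/1024
12 of 15 · RBRBBBRBBRBR · max L -275/512 · min R -549/1024 gives -1099/2048
13 of 15 · RBRBBBRBBRBRR · max L -275/512 · min R -1099/2048 gives -2199/4096
14 of 15 · RBRBBBRBBRBRRB · max L -2199/4096 · min R -1099/2048 gives -4397/8192
15 of 15 · RBRBBBRBBRBRRBR · max L -2199/4096 · min R -4397/8192 gives -8795/16384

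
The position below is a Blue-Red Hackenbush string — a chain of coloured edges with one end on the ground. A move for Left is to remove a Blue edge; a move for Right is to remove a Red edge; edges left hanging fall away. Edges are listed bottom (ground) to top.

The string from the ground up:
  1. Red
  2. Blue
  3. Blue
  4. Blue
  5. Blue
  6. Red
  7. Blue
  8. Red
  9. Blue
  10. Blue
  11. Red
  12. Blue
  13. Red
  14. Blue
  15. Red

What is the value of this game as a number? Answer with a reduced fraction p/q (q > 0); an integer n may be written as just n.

Prefix values for Red Blue Blue Blue Blue Red Blue Red Blue Blue Red Blue Red Blue Red via {L|R} + simplicity:
step 1: add Red to get R; options L={ ∅ } R={ 0 } gives -1
step 2: add Blue to get RB; options L={ -1 } R={ 0 } gives -1/2
step 3: add Blue to get RBB; options L={ -1 -1/2 } R={ 0 } gives -1/4
step 4: add Blue to get RBBB; options L={ -1 -1/2 -1/4 } R={ 0 } gives -1/8
step 5: add Blue to get RBBBB; options L={ -1 -1/2 -1/4 -1/8 } R={ 0 } gives -1/16
step 6: add Red to get RBBBBR; options L={ -1 -1/2 -1/4 -1/8 } R={ -1/16 0 } gives -3/32
step 7: add Blue to get RBBBBRB; options L={ -1 -1/2 -1/4 -1/8 -3/32 } R={ -1/16 0 } gives -5/64
step 8: add Red to get RBBBBRBR; options L={ -1 -1/2 -1/4 -1/8 -3/32 } R={ -5/64 -1/16 0 } gives -11/128
step 9: add Blue to get RBBBBRBRB; options L={ -1 -1/2 -1/4 -1/8 -3/32 -11/128 } R={ -5/64 -1/16 0 } gives -21/256
step 10: add Blue to get RBBBBRBRBB; options L={ -1 -1/2 -1/4 -1/8 -3/32 -11/128 -21/256 } R={ -5/64 -1/16 0 } gives -41/512
step 11: add Red to get RBBBBRBRBBR; options L={ -1 -1/2 -1/4 -1/8 -3/32 -11/128 -21/256 } R={ -41/512 -5/64 -1/16 0 } gives -83/1024
step 12: add Blue to get RBBBBRBRBBRB; options L={ -1 -1/2 -1/4 -1/8 -3/32 -11/128 -21/256 -83/1024 } R={ -41/512 -5/64 -1/16 0 } gives -165/2048
step 13: add Red to get RBBBBRBRBBRBR; options L={ -1 -1/2 -1/4 -1/8 -3/32 -11/128 -21/256 -83/1024 } R={ -165/2048 -41/512 -5/64 -1/16 0 } gives -331/4096
step 14: add Blue to get RBBBBRBRBBRBRB; options L={ -1 -1/2 -1/4 -1/8 -3/32 -11/128 -21/256 -83/1024 -331/4096 } R={ -165/2048 -41/512 -5/64 -1/16 0 } gives -661/8192
step 15: add Red to get RBBBBRBRBBRBRBR; options L={ -1 -1/2 -1/4 -1/8 -3/32 -11/128 -21/256 -83/1024 -331/4096 } R={ -661/8192 -165/2048 -41/512 -5/64 -1/16 0 } gives -1323/16384

-1323/16384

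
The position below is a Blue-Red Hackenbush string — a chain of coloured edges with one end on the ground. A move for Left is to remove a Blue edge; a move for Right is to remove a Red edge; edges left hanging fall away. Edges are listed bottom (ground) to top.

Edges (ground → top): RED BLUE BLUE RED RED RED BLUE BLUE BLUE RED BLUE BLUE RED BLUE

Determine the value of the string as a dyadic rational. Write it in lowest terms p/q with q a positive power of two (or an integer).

-3621/8192

Prefix values for RED BLUE BLUE RED RED RED BLUE BLUE BLUE RED BLUE BLUE RED BLUE via {L|R} + simplicity:
G_1 [R]  L=[—]  R=[0]  = -1
G_2 [RB]  L=[-1]  R=[0]  = -1/2
G_3 [RBB]  L=[-1 -1/2]  R=[0]  = -1/4
G_4 [RBBR]  L=[-1 -1/2]  R=[-1/4 0]  = -3/8
G_5 [RBBRR]  L=[-1 -1/2]  R=[-3/8 -1/4 0]  = -7/16
G_6 [RBBRRR]  L=[-1 -1/2]  R=[-7/16 -3/8 -1/4 0]  = -15/32
G_7 [RBBRRRB]  L=[-1 -1/2 -15/32]  R=[-7/16 -3/8 -1/4 0]  = -29/64
G_8 [RBBRRRBB]  L=[-1 -1/2 -15/32 -29/64]  R=[-7/16 -3/8 -1/4 0]  = -57/128
G_9 [RBBRRRBBB]  L=[-1 -1/2 -15/32 -29/64 -57/128]  R=[-7/16 -3/8 -1/4 0]  = -113/256
G_10 [RBBRRRBBBR]  L=[-1 -1/2 -15/32 -29/64 -57/128]  R=[-113/256 -7/16 -3/8 -1/4 0]  = -227/512
G_11 [RBBRRRBBBRB]  L=[-1 -1/2 -15/32 -29/64 -57/128 -227/512]  R=[-113/256 -7/16 -3/8 -1/4 0]  = -453/1024
G_12 [RBBRRRBBBRBB]  L=[-1 -1/2 -15/32 -29/64 -57/128 -227/512 -453/1024]  R=[-113/256 -7/16 -3/8 -1/4 0]  = -905/2048
G_13 [RBBRRRBBBRBBR]  L=[-1 -1/2 -15/32 -29/64 -57/128 -227/512 -453/1024]  R=[-905/2048 -113/256 -7/16 -3/8 -1/4 0]  = -1811/4096
G_14 [RBBRRRBBBRBBRB]  L=[-1 -1/2 -15/32 -29/64 -57/128 -227/512 -453/1024 -1811/4096]  R=[-905/2048 -113/256 -7/16 -3/8 -1/4 0]  = -3621/8192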